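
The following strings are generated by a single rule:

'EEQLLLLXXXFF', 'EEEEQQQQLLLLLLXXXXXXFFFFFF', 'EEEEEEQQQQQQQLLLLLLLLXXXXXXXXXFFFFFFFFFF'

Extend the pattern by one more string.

EEEEEEEEQQQQQQQQQQLLLLLLLLLLXXXXXXXXXXXXFFFFFFFFFFFFFF

The n-th term is 2n E's then 3n-2 Q's then 2n+2 L's then 3n X's then 4n-2 F's (n = 1, 2, …).
For the next term, n = 4, so the run lengths are 8, 10, 10, 12, 14.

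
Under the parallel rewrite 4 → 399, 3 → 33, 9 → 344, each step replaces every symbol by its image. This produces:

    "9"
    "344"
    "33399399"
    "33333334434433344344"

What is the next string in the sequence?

Rewriting the 20 symbols of 33333334434433344344 one by one yields 33 33 33 33 33 33 33 399 399 33 399 399 33 33 33 399 399 33 399 399; concatenated:

333333333333333993993339939933333339939933399399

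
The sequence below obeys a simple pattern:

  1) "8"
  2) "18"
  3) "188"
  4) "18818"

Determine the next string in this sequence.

18818188

From term 3 onward, concatenate the last term with the second-to-last: 18·8 = 188, 188·18 = 18818, …
The next term joins 18818 and 188.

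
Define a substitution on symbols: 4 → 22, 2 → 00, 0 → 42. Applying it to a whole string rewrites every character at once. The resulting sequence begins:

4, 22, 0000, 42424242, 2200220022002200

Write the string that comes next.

Applying the rule to each of the 16 symbols of 2200220022002200 gives the pieces 00 00 42 42 00 00 42 42 00 00 42 42 00 00 42 42, which concatenate to the answer.

00004242000042420000424200004242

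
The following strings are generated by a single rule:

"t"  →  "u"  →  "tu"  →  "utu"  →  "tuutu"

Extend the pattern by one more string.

ututuutu

Each term (from the third on) is the two preceding terms concatenated in order: term 3 = t·u = tu.
The next term joins utu and tuutu.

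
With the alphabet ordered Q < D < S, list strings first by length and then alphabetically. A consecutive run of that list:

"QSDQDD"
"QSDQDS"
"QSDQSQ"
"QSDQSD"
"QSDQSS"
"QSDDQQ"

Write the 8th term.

Advancing 2 positions from QSDDQQ through QSDDQQ → QSDDQD reaches term 8.

QSDDQS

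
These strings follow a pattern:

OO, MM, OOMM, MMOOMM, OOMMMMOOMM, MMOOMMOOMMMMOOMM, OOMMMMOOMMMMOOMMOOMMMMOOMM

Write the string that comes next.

Each term (from the third on) is the two preceding terms concatenated in order: term 3 = OO·MM = OOMM.
Continuing: MMOOMMOOMMMMOOMM · OOMMMMOOMMMMOOMMOOMMMMOOMM gives term 8.

MMOOMMOOMMMMOOMMOOMMMMOOMMMMOOMMOOMMMMOOMM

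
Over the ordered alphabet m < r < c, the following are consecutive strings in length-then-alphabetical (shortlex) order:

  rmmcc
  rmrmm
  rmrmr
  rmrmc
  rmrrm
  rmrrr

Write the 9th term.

Advancing 3 positions from rmrrr through rmrrr → rmrrc → rmrcm reaches term 9.

rmrcr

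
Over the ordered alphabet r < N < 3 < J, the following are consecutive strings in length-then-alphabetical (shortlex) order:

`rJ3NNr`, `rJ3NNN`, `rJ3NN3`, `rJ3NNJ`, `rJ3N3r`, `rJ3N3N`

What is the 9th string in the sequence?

rJ3NJr

Advancing 3 positions from rJ3N3N through rJ3N3N → rJ3N33 → rJ3N3J reaches term 9.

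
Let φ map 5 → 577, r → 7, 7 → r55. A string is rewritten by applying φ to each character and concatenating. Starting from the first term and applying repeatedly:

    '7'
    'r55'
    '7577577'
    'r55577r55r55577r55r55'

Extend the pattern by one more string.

7577577577r55r5575775777577577577r55r5575775777577577

Applying the rule to each of the 21 symbols of r55577r55r55577r55r55 gives the pieces 7 577 577 577 r55 r55 7 577 577 7 577 577 577 r55 r55 7 577 577 7 577 577, which concatenate to the answer.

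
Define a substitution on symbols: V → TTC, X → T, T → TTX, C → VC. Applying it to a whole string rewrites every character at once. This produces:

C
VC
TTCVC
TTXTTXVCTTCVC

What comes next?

Replace each of the 13 characters of TTXTTXVCTTCVC in place — TTX TTX T TTX TTX T TTC VC TTX TTX VC TTC VC — and concatenate.

TTXTTXTTTXTTXTTTCVCTTXTTXVCTTCVC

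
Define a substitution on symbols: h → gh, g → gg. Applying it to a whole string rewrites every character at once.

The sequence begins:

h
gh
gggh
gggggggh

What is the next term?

Apply φ to gggggggh symbol by symbol: g→gg, g→gg, g→gg, g→gg, g→gg, g→gg, g→gg, h→gh; joined: gg gg gg gg gg gg gg gh.

gggggggggggggggh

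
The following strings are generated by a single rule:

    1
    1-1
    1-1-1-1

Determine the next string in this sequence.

Each string is two copies of the previous one joined by '-'.
So the next term is two copies of 1-1-1-1 with '-' between the halves.

1-1-1-1-1-1-1-1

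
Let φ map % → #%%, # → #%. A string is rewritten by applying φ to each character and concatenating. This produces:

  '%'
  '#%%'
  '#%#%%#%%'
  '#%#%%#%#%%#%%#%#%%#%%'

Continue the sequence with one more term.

#%#%%#%#%%#%%#%#%%#%#%%#%%#%#%%#%%#%#%%#%#%%#%%#%#%%#%%

Applying the rule to each of the 21 symbols of #%#%%#%#%%#%%#%#%%#%% gives the pieces #% #%% #% #%% #%% #% #%% #% #%% #%% #% #%% #%% #% #%% #% #%% #%% #% #%% #%%, which concatenate to the answer.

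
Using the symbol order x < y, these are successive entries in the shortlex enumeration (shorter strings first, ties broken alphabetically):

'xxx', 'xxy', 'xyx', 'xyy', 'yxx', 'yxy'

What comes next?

Find the rightmost character of yxy below y, bump it to the next letter, and reset everything to its right to x.

yyx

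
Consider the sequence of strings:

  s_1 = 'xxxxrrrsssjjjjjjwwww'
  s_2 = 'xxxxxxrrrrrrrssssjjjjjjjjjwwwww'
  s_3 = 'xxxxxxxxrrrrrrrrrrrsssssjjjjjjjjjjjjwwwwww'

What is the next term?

Reading off run lengths: x runs 4, 6, 8; r runs 3, 7, 11; s runs 3, 4, 5; j runs 6, 9, 12; w runs 4, 5, 6 — each is linear in n (n = 1, 2, …).
Setting n = 4 gives 10, 15, 6, 15, 7 characters in each block.

xxxxxxxxxxrrrrrrrrrrrrrrrssssssjjjjjjjjjjjjjjjwwwwwww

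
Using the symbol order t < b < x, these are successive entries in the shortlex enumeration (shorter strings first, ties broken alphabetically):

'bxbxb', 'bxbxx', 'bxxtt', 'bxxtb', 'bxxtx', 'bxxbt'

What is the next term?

Treat bxxbt as a base-3 numeral over the given alphabet and add one, carrying through any trailing x's.

bxxbb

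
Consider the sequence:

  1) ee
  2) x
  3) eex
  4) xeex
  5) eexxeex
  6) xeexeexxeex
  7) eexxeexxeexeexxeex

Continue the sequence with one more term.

Each term (from the third on) is the two preceding terms concatenated in order: term 3 = ee·x = eex.
So term 8 is xeexeexxeex·eexxeexxeexeexxeex.

xeexeexxeexeexxeexxeexeexxeex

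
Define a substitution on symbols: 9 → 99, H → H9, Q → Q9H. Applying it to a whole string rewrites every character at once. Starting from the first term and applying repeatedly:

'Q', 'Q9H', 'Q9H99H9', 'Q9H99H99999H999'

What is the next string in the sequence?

Rewriting the 15 symbols of Q9H99H99999H999 one by one yields Q9H 99 H9 99 99 H9 99 99 99 99 99 H9 99 99 99; concatenated:

Q9H99H99999H99999999999H9999999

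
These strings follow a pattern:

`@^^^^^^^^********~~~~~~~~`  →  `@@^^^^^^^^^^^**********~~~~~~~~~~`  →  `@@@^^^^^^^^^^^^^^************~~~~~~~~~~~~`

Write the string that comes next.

@@@@^^^^^^^^^^^^^^^^^**************~~~~~~~~~~~~~~

The n-th term is n-2 @'s then 3n-1 ^'s then 2n+2 *'s then 2n+2 ~'s, where the shown terms are n = 3, 4, 5.
Setting n = 6 gives 4, 17, 14, 14 characters in each block.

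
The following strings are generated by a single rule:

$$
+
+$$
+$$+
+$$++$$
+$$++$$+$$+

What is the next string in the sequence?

Each term (from the third on) is the previous term followed by the one before it: term 3 = +·$$ = +$$.
Continuing: +$$++$$+$$+ · +$$++$$ gives term 7.

+$$++$$+$$++$$++$$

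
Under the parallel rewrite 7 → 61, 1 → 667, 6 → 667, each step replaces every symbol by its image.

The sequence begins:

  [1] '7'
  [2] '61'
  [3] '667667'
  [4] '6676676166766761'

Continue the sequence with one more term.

Rewriting the 16 symbols of 6676676166766761 one by one yields 667 667 61 667 667 61 667 667 667 667 61 667 667 61 667 667; concatenated:

66766761667667616676676676676166766761667667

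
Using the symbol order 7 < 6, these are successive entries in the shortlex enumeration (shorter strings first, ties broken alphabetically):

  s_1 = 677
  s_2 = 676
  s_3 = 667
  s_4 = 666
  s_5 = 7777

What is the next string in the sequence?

Find the rightmost character of 7777 below 6, bump it to the next letter, and reset everything to its right to 7.

7776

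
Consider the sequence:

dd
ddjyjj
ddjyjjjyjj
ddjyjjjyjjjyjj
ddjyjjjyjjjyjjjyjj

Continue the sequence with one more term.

Each term is the previous one with jyjj appended.
One more step from ddjyjjjyjjjyjjjyjj gives the answer.

ddjyjjjyjjjyjjjyjjjyjj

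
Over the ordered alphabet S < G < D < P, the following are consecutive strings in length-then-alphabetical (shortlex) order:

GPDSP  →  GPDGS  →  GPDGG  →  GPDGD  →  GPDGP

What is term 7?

Continuing the enumeration 2 steps past GPDGP: GPDGP → GPDDS → (answer).

GPDDG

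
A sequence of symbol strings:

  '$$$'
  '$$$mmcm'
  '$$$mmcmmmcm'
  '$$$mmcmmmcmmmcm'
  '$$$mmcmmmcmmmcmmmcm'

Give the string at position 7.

$$$mmcmmmcmmmcmmmcmmmcmmmcm

Each term is the previous one with mmcm appended.
From $$$mmcmmmcmmmcmmmcm, 2 further steps: $$$mmcmmmcmmmcmmmcm → $$$mmcmmmcmmmcmmmcmmmcm → (answer).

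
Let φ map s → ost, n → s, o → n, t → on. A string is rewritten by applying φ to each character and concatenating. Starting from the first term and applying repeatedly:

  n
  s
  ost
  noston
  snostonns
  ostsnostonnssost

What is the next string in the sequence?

Applying the rule to each of the 16 symbols of ostsnostonnssost gives the pieces n ost on ost s n ost on n s s ost ost n ost on, which concatenate to the answer.

nostonostsnostonnssostostnoston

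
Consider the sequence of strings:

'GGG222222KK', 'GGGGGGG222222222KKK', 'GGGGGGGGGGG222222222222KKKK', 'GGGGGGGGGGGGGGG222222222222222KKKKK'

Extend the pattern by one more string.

The n-th term is 4n-1 G's then 3n+3 2's then n+1 K's (n = 1, 2, …).
For the next term, n = 5, so the run lengths are 19, 18, 6.

GGGGGGGGGGGGGGGGGGG222222222222222222KKKKKK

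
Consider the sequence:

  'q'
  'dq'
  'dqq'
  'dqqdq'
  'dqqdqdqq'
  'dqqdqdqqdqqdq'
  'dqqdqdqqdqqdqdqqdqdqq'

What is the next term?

dqqdqdqqdqqdqdqqdqdqqdqqdqdqqdqqdq

Each term (from the third on) is the previous term followed by the one before it: term 3 = dq·q = dqq.
The next term joins dqqdqdqqdqqdqdqqdqdqq and dqqdqdqqdqqdq.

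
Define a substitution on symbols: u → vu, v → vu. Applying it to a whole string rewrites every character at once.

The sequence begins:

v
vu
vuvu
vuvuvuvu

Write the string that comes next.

Expanding vuvuvuvu: v→vu, u→vu, v→vu, u→vu, v→vu, u→vu, v→vu, u→vu. Concatenated: vu vu vu vu vu vu vu vu.

vuvuvuvuvuvuvuvu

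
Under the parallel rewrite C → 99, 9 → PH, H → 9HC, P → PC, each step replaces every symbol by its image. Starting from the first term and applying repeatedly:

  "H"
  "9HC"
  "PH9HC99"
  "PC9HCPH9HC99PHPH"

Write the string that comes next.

Replace each of the 16 characters of PC9HCPH9HC99PHPH in place — PC 99 PH 9HC 99 PC 9HC PH 9HC 99 PH PH PC 9HC PC 9HC — and concatenate.

PC99PH9HC99PC9HCPH9HC99PHPHPC9HCPC9HC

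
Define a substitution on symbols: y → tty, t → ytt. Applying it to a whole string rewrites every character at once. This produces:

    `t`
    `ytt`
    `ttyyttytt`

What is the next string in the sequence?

yttyttttyttyyttyttttyyttytt

Expanding ttyyttytt: t→ytt, t→ytt, y→tty, y→tty, t→ytt, t→ytt, y→tty, t→ytt, t→ytt. Concatenated: ytt ytt tty tty ytt ytt tty ytt ytt.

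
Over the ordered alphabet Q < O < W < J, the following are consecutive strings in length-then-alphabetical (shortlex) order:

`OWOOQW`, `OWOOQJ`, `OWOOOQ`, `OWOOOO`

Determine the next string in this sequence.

OWOOOW

The successor of OWOOOO increments the rightmost position that isn't already J and resets every position after it to Q.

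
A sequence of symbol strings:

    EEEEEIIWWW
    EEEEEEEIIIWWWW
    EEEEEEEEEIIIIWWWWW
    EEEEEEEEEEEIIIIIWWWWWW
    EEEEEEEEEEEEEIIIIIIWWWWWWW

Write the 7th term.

EEEEEEEEEEEEEEEEEIIIIIIIIWWWWWWWWW

Term n consists of 2n-1 E's, followed by n-1 I's, followed by n W's, where the shown terms are n = 3, 4, 5, 6, 7.
Setting n = 9 gives 17, 8, 9 characters in each block.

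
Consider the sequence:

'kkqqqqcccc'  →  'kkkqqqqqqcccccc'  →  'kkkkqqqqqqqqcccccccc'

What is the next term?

Each string has the form k^{n} q^{2n} c^{2n}, where the shown terms are n = 2, 3, 4.
For the next term, n = 5, so the run lengths are 5, 10, 10.

kkkkkqqqqqqqqqqcccccccccc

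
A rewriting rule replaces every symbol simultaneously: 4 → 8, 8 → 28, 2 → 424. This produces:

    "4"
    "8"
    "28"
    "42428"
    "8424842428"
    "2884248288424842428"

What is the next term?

42428288424828424282884248288424842428

φ(2884248288424842428) expands symbol-by-symbol to 424 28 28 8 424 8 28 424 28 28 8 424 8 28 8 424 8 424 28; joining the 19 pieces gives the next term.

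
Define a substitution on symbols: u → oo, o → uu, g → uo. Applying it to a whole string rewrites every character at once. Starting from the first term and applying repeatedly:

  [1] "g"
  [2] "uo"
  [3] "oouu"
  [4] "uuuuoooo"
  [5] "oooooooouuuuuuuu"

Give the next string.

φ(oooooooouuuuuuuu) expands symbol-by-symbol to uu uu uu uu uu uu uu uu oo oo oo oo oo oo oo oo; joining the 16 pieces gives the next term.

uuuuuuuuuuuuuuuuoooooooooooooooo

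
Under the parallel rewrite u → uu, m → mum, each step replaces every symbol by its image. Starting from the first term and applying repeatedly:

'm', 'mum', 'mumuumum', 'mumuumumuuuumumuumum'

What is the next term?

Rewriting the 20 symbols of mumuumumuuuumumuumum one by one yields mum uu mum uu uu mum uu mum uu uu uu uu mum uu mum uu uu mum uu mum; concatenated:

mumuumumuuuumumuumumuuuuuuuumumuumumuuuumumuumum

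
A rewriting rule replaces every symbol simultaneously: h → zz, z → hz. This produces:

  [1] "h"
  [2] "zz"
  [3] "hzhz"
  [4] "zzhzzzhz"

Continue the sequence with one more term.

Apply φ to zzhzzzhz symbol by symbol: z→hz, z→hz, h→zz, z→hz, z→hz, z→hz, h→zz, z→hz; joined: hz hz zz hz hz hz zz hz.

hzhzzzhzhzhzzzhz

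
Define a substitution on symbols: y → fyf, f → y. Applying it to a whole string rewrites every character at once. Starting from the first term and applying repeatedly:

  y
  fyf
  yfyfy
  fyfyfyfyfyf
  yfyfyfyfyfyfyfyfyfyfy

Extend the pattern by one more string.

φ(yfyfyfyfyfyfyfyfyfyfy) expands symbol-by-symbol to fyf y fyf y fyf y fyf y fyf y fyf y fyf y fyf y fyf y fyf y fyf; joining the 21 pieces gives the next term.

fyfyfyfyfyfyfyfyfyfyfyfyfyfyfyfyfyfyfyfyfyf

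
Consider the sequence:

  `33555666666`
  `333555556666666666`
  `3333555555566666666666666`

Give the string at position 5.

Term n consists of n+1 3's, followed by 2n+1 5's, followed by 4n+2 6's (n = 1, 2, …).
Setting n = 5 gives 6, 11, 22 characters in each block.

333333555555555556666666666666666666666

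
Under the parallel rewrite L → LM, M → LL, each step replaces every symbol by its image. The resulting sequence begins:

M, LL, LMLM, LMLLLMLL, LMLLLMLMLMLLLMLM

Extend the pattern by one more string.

Replace each of the 16 characters of LMLLLMLMLMLLLMLM in place — LM LL LM LM LM LL LM LL LM LL LM LM LM LL LM LL — and concatenate.

LMLLLMLMLMLLLMLLLMLLLMLMLMLLLMLL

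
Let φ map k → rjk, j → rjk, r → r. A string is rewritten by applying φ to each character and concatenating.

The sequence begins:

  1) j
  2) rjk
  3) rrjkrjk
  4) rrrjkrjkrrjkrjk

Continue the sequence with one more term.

rrrrjkrjkrrjkrjkrrrjkrjkrrjkrjk

Replace each of the 15 characters of rrrjkrjkrrjkrjk in place — r r r rjk rjk r rjk rjk r r rjk rjk r rjk rjk — and concatenate.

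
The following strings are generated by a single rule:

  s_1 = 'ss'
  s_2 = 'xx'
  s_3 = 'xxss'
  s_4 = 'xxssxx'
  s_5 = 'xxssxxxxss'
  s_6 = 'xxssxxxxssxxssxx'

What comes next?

This is a Fibonacci-style word recurrence s(k) = s(k−1)·s(k−2): e.g. xx·ss = xxss.
The next term joins xxssxxxxssxxssxx and xxssxxxxss.

xxssxxxxssxxssxxxxssxxxxss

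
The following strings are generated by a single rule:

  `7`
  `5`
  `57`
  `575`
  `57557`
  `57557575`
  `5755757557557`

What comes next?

This is a Fibonacci-style word recurrence s(k) = s(k−1)·s(k−2): e.g. 5·7 = 57.
Continuing: 5755757557557 · 57557575 gives term 8.

575575755755757557575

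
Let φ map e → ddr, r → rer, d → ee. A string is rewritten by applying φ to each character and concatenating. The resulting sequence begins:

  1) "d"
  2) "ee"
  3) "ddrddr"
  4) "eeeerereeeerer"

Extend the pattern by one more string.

ddrddrddrddrrerddrrerddrddrddrddrrerddrrer

φ(eeeerereeeerer) expands symbol-by-symbol to ddr ddr ddr ddr rer ddr rer ddr ddr ddr ddr rer ddr rer; joining the 14 pieces gives the next term.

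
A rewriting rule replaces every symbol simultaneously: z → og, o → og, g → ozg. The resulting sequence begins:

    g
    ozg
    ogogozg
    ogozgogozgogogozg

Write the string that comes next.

Applying the rule to each of the 17 symbols of ogozgogozgogogozg gives the pieces og ozg og og ozg og ozg og og ozg og ozg og ozg og og ozg, which concatenate to the answer.

ogozgogogozgogozgogogozgogozgogozgogogozg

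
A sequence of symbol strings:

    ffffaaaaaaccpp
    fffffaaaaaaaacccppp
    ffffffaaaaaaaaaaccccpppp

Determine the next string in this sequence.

fffffffaaaaaaaaaaaacccccppppp

The n-th term is n+2 f's then 2n+2 a's then n c's then n p's, where the shown terms are n = 2, 3, 4.
At n = 5 the blocks have lengths 7, 12, 5, 5.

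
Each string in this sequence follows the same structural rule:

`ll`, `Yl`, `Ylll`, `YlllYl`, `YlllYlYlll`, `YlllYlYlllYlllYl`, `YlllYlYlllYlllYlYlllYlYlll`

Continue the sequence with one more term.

YlllYlYlllYlllYlYlllYlYlllYlllYlYlllYlllYl

This is a Fibonacci-style word recurrence s(k) = s(k−1)·s(k−2): e.g. Yl·ll = Ylll.
The next term joins YlllYlYlllYlllYlYlllYlYlll and YlllYlYlllYlllYl.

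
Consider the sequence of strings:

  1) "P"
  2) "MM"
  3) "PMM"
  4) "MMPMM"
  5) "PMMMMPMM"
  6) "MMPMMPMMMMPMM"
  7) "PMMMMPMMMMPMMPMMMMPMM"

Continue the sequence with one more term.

Each term (from the third on) is the two preceding terms concatenated in order: term 3 = P·MM = PMM.
So term 8 is MMPMMPMMMMPMM·PMMMMPMMMMPMMPMMMMPMM.

MMPMMPMMMMPMMPMMMMPMMMMPMMPMMMMPMM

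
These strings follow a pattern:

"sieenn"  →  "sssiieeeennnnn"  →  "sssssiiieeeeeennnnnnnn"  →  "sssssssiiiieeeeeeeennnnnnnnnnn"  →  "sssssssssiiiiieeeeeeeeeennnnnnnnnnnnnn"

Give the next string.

Each string has the form s^{2n-1} i^{n} e^{2n} n^{3n-1} (n = 1, 2, …).
At n = 6 the blocks have lengths 11, 6, 12, 17.

sssssssssssiiiiiieeeeeeeeeeeennnnnnnnnnnnnnnnn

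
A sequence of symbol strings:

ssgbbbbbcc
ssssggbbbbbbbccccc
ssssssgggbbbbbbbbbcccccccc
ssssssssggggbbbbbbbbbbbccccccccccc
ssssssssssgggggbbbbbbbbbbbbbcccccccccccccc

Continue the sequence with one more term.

Each string has the form s^{2n} g^{n} b^{2n+3} c^{3n-1} (n = 1, 2, …).
At n = 6 the blocks have lengths 12, 6, 15, 17.

ssssssssssssggggggbbbbbbbbbbbbbbbccccccccccccccccc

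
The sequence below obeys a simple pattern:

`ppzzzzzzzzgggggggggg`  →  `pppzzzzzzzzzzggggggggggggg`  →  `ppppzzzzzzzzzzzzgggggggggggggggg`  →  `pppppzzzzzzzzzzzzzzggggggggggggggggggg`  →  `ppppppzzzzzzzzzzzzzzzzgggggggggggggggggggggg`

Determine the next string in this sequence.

pppppppzzzzzzzzzzzzzzzzzzggggggggggggggggggggggggg

Each string has the form p^{n-1} z^{2n+2} g^{3n+1}, where the shown terms are n = 3, 4, 5, 6, 7.
Setting n = 8 gives 7, 18, 25 characters in each block.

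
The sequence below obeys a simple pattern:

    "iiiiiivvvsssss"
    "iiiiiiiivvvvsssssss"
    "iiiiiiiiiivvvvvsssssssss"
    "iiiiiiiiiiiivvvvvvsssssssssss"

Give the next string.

iiiiiiiiiiiiiivvvvvvvsssssssssssss

The n-th term is 2n i's then n v's then 2n-1 s's, where the shown terms are n = 3, 4, 5, 6.
For the next term, n = 7, so the run lengths are 14, 7, 13.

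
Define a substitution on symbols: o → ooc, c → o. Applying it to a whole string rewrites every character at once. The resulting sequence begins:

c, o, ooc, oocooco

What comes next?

oocoocooocoocoooc

Apply φ to oocooco symbol by symbol: o→ooc, o→ooc, c→o, o→ooc, o→ooc, c→o, o→ooc; joined: ooc ooc o ooc ooc o ooc.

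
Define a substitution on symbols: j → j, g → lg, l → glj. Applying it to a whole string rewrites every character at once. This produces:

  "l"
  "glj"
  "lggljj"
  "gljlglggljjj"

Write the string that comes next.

lggljjgljlggljlglggljjjj

Rewriting each symbol of gljlglggljjj: g→lg, l→glj, j→j, l→glj, g→lg, l→glj, g→lg, g→lg, l→glj, j→j, j→j, j→j, which concatenates to lg glj j glj lg glj lg lg glj j j j.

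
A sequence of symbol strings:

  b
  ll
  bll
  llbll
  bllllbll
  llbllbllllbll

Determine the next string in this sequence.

bllllbllllbllbllllbll

This is a Fibonacci-style word recurrence s(k) = s(k−2)·s(k−1): e.g. b·ll = bll.
Continuing: bllllbll · llbllbllllbll gives term 7.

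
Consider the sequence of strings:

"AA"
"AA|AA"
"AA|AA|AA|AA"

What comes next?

Every step duplicates the string with '|' between the halves.
One more doubling of AA|AA|AA|AA gives the answer.

AA|AA|AA|AA|AA|AA|AA|AA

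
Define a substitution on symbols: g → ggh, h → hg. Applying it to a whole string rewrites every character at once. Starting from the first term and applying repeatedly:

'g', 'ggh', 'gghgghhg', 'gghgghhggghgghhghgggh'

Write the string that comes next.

gghgghhggghgghhghggghgghgghhggghgghhghggghhggghgghgghhg

Applying the rule to each of the 21 symbols of gghgghhggghgghhghgggh gives the pieces ggh ggh hg ggh ggh hg hg ggh ggh ggh hg ggh ggh hg hg ggh hg ggh ggh ggh hg, which concatenate to the answer.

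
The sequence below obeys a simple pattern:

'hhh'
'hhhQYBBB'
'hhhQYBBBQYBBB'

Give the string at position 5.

Every step adds QYBBB to the end: s(k+1) = s(k)·QYBBB.
From hhhQYBBBQYBBB, 2 further steps: hhhQYBBBQYBBB → hhhQYBBBQYBBBQYBBB → (answer).

hhhQYBBBQYBBBQYBBBQYBBB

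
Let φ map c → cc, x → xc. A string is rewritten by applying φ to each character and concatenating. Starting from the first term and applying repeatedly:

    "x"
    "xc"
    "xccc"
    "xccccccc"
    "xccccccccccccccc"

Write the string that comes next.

xccccccccccccccccccccccccccccccc

φ(xccccccccccccccc) expands symbol-by-symbol to xc cc cc cc cc cc cc cc cc cc cc cc cc cc cc cc; joining the 16 pieces gives the next term.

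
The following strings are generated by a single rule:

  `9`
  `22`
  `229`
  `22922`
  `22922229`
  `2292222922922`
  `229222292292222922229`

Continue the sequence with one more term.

2292222922922229222292292222922922

Each term (from the third on) is the previous term followed by the one before it: term 3 = 22·9 = 229.
So term 8 is 229222292292222922229·2292222922922.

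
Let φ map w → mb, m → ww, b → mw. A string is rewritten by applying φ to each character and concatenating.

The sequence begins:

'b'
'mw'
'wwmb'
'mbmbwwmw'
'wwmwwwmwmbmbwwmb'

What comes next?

Replace each of the 16 characters of wwmwwwmwmbmbwwmb in place — mb mb ww mb mb mb ww mb ww mw ww mw mb mb ww mw — and concatenate.

mbmbwwmbmbmbwwmbwwmwwwmwmbmbwwmw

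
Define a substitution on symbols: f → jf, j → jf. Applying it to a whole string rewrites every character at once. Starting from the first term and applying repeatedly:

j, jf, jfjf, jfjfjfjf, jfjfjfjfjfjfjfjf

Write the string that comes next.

jfjfjfjfjfjfjfjfjfjfjfjfjfjfjfjf

φ(jfjfjfjfjfjfjfjf) expands symbol-by-symbol to jf jf jf jf jf jf jf jf jf jf jf jf jf jf jf jf; joining the 16 pieces gives the next term.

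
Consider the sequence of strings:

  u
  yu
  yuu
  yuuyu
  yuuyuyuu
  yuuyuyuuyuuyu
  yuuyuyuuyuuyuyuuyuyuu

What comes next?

yuuyuyuuyuuyuyuuyuyuuyuuyuyuuyuuyu

Each term (from the third on) is the previous term followed by the one before it: term 3 = yu·u = yuu.
The next term joins yuuyuyuuyuuyuyuuyuyuu and yuuyuyuuyuuyu.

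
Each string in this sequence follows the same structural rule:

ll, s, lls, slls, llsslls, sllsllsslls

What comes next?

Each term (from the third on) is the two preceding terms concatenated in order: term 3 = ll·s = lls.
The next term joins llsslls and sllsllsslls.

llssllssllsllsslls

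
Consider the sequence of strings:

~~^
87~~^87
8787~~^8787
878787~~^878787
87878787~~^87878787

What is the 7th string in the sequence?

s(k+1) = 87·s(k)·87, so each term gains 87 as a prefix and 87 as a suffix.
From 87878787~~^87878787, 2 further steps: 87878787~~^87878787 → 8787878787~~^8787878787 → (answer).

878787878787~~^878787878787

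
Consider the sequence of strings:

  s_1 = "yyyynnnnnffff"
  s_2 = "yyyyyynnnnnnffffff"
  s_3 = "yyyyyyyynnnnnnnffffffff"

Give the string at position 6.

yyyyyyyyyyyyyynnnnnnnnnnffffffffffffff

The n-th term is 2n y's then n+3 n's then 2n f's, where the shown terms are n = 2, 3, 4.
For term 6, n = 7, so the run lengths are 14, 10, 14.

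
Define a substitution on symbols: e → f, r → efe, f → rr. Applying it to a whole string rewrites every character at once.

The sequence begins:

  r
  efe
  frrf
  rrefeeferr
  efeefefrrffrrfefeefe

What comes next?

Replace each of the 20 characters of efeefefrrffrrfefeefe in place — f rr f f rr f rr efe efe rr rr efe efe rr f rr f f rr f — and concatenate.

frrffrrfrrefeeferrrrefeeferrfrrffrrf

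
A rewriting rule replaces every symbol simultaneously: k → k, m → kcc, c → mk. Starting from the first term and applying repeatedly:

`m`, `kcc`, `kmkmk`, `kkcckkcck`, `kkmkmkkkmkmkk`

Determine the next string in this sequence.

kkkcckkcckkkkcckkcckk

φ(kkmkmkkkmkmkk) expands symbol-by-symbol to k k kcc k kcc k k k kcc k kcc k k; joining the 13 pieces gives the next term.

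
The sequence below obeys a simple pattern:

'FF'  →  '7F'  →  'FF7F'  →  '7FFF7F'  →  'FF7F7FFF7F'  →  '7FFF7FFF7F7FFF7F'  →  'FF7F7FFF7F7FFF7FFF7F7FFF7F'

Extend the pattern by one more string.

Each term (from the third on) is the two preceding terms concatenated in order: term 3 = FF·7F = FF7F.
The next term joins 7FFF7FFF7F7FFF7F and FF7F7FFF7F7FFF7FFF7F7FFF7F.

7FFF7FFF7F7FFF7FFF7F7FFF7F7FFF7FFF7F7FFF7F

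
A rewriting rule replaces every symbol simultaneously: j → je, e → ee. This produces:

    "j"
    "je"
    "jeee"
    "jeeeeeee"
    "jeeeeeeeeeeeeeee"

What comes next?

Replace each of the 16 characters of jeeeeeeeeeeeeeee in place — je ee ee ee ee ee ee ee ee ee ee ee ee ee ee ee — and concatenate.

jeeeeeeeeeeeeeeeeeeeeeeeeeeeeeee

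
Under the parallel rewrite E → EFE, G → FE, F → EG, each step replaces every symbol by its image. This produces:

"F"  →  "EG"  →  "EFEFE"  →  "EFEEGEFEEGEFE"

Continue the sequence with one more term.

Rewriting the 13 symbols of EFEEGEFEEGEFE one by one yields EFE EG EFE EFE FE EFE EG EFE EFE FE EFE EG EFE; concatenated:

EFEEGEFEEFEFEEFEEGEFEEFEFEEFEEGEFE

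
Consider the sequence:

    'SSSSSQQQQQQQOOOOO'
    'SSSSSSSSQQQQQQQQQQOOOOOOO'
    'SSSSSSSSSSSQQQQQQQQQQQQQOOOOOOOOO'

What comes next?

SSSSSSSSSSSSSSQQQQQQQQQQQQQQQQOOOOOOOOOOO

The n-th term is 3n-1 S's then 3n+1 Q's then 2n+1 O's, where the shown terms are n = 2, 3, 4.
For the next term, n = 5, so the run lengths are 14, 16, 11.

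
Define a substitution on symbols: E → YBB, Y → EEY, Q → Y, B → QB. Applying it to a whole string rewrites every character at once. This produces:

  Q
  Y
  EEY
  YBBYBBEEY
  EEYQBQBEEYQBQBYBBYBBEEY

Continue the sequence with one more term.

φ(EEYQBQBEEYQBQBYBBYBBEEY) expands symbol-by-symbol to YBB YBB EEY Y QB Y QB YBB YBB EEY Y QB Y QB EEY QB QB EEY QB QB YBB YBB EEY; joining the 23 pieces gives the next term.

YBBYBBEEYYQBYQBYBBYBBEEYYQBYQBEEYQBQBEEYQBQBYBBYBBEEY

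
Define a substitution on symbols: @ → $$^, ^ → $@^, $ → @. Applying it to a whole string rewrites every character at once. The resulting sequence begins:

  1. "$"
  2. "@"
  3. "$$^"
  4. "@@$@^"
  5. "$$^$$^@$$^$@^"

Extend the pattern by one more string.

@@$@^@@$@^$$^@@$@^@$$^$@^

Replace each of the 13 characters of $$^$$^@$$^$@^ in place — @ @ $@^ @ @ $@^ $$^ @ @ $@^ @ $$^ $@^ — and concatenate.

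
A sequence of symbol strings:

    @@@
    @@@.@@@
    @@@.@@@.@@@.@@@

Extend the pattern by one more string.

Every step duplicates the string with '.' between the halves.
Doubling @@@.@@@.@@@.@@@ with '.' between the halves:

@@@.@@@.@@@.@@@.@@@.@@@.@@@.@@@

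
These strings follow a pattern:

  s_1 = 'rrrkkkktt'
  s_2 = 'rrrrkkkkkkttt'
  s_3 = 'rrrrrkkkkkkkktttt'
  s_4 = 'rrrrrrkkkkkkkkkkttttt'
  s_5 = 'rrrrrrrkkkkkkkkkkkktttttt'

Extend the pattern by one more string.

The n-th term is n+1 r's then 2n k's then n t's, where the shown terms are n = 2, 3, 4, 5, 6.
At n = 7 the blocks have lengths 8, 14, 7.

rrrrrrrrkkkkkkkkkkkkkkttttttt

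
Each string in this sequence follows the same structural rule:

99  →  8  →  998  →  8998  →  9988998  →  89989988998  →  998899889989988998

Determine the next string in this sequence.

Each term (from the third on) is the two preceding terms concatenated in order: term 3 = 99·8 = 998.
Continuing: 89989988998 · 998899889989988998 gives term 8.

89989988998998899889989988998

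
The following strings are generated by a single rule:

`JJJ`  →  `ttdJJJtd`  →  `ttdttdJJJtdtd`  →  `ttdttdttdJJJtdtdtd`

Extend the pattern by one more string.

ttdttdttdttdJJJtdtdtdtd

Every step adds ttd to the front and td to the end of the previous string.
So the next term is ttd·ttdttdttdJJJtdtdtd·td.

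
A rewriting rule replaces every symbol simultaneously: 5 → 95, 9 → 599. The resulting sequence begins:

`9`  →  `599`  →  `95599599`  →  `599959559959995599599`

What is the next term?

9559959959995599959559959995599599599959559959995599599

Replace each of the 21 characters of 599959559959995599599 in place — 95 599 599 599 95 599 95 95 599 599 95 599 599 599 95 95 599 599 95 599 599 — and concatenate.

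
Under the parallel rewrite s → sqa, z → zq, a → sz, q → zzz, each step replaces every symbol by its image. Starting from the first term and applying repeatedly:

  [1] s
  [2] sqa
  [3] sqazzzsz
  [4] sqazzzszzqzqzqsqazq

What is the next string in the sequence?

φ(sqazzzszzqzqzqsqazq) expands symbol-by-symbol to sqa zzz sz zq zq zq sqa zq zq zzz zq zzz zq zzz sqa zzz sz zq zzz; joining the 19 pieces gives the next term.

sqazzzszzqzqzqsqazqzqzzzzqzzzzqzzzsqazzzszzqzzz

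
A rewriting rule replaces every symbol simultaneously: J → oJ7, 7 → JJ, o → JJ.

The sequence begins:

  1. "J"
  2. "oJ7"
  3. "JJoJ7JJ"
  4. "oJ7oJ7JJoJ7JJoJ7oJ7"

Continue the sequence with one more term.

Rewriting the 19 symbols of oJ7oJ7JJoJ7JJoJ7oJ7 one by one yields JJ oJ7 JJ JJ oJ7 JJ oJ7 oJ7 JJ oJ7 JJ oJ7 oJ7 JJ oJ7 JJ JJ oJ7 JJ; concatenated:

JJoJ7JJJJoJ7JJoJ7oJ7JJoJ7JJoJ7oJ7JJoJ7JJJJoJ7JJ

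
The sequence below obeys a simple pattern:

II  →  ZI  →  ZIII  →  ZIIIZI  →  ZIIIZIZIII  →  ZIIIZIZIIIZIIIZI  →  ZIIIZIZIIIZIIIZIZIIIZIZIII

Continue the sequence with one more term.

Each term (from the third on) is the previous term followed by the one before it: term 3 = ZI·II = ZIII.
Continuing: ZIIIZIZIIIZIIIZIZIIIZIZIII · ZIIIZIZIIIZIIIZI gives term 8.

ZIIIZIZIIIZIIIZIZIIIZIZIIIZIIIZIZIIIZIIIZI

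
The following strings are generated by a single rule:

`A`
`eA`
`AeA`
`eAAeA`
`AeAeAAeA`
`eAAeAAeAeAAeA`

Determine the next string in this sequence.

AeAeAAeAeAAeAAeAeAAeA

This is a Fibonacci-style word recurrence s(k) = s(k−2)·s(k−1): e.g. A·eA = AeA.
Continuing: AeAeAAeA · eAAeAAeAeAAeA gives term 7.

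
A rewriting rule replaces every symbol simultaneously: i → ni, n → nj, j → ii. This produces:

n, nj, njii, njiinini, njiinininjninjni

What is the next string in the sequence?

φ(njiinininjninjni) expands symbol-by-symbol to nj ii ni ni nj ni nj ni nj ii nj ni nj ii nj ni; joining the 16 pieces gives the next term.

njiinininjninjninjiinjninjiinjni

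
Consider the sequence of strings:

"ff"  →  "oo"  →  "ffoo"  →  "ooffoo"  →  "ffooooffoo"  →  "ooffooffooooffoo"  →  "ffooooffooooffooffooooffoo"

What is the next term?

From term 3 onward, concatenate the second-to-last term with the last: ff·oo = ffoo, oo·ffoo = ooffoo, …
So term 8 is ooffooffooooffoo·ffooooffooooffooffooooffoo.

ooffooffooooffooffooooffooooffooffooooffoo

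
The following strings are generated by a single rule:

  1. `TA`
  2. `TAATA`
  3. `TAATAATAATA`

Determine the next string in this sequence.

TAATAATAATAATAATAATAATA

Every step duplicates the string with 'A' between the halves.
So the next term is two copies of TAATAATAATA with 'A' between the halves.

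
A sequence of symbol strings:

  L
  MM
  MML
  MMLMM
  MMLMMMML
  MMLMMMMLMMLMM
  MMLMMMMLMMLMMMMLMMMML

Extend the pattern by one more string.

MMLMMMMLMMLMMMMLMMMMLMMLMMMMLMMLMM

This is a Fibonacci-style word recurrence s(k) = s(k−1)·s(k−2): e.g. MM·L = MML.
So term 8 is MMLMMMMLMMLMMMMLMMMML·MMLMMMMLMMLMM.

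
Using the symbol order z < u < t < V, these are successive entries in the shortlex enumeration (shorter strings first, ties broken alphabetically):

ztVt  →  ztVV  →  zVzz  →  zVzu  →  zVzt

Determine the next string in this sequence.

Treat zVzt as a base-4 numeral over the given alphabet and add one, carrying through any trailing V's.

zVzV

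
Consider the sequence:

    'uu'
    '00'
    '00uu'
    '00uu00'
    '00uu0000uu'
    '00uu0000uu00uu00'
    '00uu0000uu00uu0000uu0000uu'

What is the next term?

From term 3 onward, concatenate the last term with the second-to-last: 00·uu = 00uu, 00uu·00 = 00uu00, …
So term 8 is 00uu0000uu00uu0000uu0000uu·00uu0000uu00uu00.

00uu0000uu00uu0000uu0000uu00uu0000uu00uu00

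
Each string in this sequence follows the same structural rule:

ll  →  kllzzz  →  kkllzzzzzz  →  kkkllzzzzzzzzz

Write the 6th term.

kkkkkllzzzzzzzzzzzzzzz

Each term wraps the previous one in k on the left and zzz on the right.
From kkkllzzzzzzzzz, 2 further steps: kkkllzzzzzzzzz → kkkkllzzzzzzzzzzzz → (answer).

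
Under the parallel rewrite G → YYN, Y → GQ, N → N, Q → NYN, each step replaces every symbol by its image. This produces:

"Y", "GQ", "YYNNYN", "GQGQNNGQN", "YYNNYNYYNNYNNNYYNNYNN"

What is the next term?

Replace each of the 21 characters of YYNNYNYYNNYNNNYYNNYNN in place — GQ GQ N N GQ N GQ GQ N N GQ N N N GQ GQ N N GQ N N — and concatenate.

GQGQNNGQNGQGQNNGQNNNGQGQNNGQNN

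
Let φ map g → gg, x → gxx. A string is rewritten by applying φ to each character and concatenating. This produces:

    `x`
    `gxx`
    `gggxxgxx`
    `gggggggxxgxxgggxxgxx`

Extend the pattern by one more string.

gggggggggggggggxxgxxgggxxgxxgggggggxxgxxgggxxgxx

Applying the rule to each of the 20 symbols of gggggggxxgxxgggxxgxx gives the pieces gg gg gg gg gg gg gg gxx gxx gg gxx gxx gg gg gg gxx gxx gg gxx gxx, which concatenate to the answer.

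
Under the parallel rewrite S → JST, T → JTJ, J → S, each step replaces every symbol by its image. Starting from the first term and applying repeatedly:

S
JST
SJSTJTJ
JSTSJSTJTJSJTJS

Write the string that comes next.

φ(JSTSJSTJTJSJTJS) expands symbol-by-symbol to S JST JTJ JST S JST JTJ S JTJ S JST S JTJ S JST; joining the 15 pieces gives the next term.

SJSTJTJJSTSJSTJTJSJTJSJSTSJTJSJST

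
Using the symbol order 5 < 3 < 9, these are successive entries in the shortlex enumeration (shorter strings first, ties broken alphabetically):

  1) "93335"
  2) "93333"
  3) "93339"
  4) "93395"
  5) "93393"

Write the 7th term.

Continuing the enumeration 2 steps past 93393: 93393 → 93399 → (answer).

93955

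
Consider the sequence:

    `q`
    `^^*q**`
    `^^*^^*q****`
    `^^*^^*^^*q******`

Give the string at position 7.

^^*^^*^^*^^*^^*^^*q************

s(k+1) = ^^*·s(k)·**, so each term gains ^^* as a prefix and ** as a suffix.
From ^^*^^*^^*q******, 3 further steps: ^^*^^*^^*q****** → ^^*^^*^^*^^*q******** → ^^*^^*^^*^^*^^*q********** → (answer).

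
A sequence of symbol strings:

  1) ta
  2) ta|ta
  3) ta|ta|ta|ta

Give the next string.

s(k+1) = s(k)·|·s(k) — each term doubles the last with '|' between the halves.
Doubling ta|ta|ta|ta with '|' between the halves:

ta|ta|ta|ta|ta|ta|ta|ta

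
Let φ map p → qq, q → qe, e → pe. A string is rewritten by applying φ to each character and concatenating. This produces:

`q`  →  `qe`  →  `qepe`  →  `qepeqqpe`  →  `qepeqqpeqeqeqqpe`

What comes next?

Replace each of the 16 characters of qepeqqpeqeqeqqpe in place — qe pe qq pe qe qe qq pe qe pe qe pe qe qe qq pe — and concatenate.

qepeqqpeqeqeqqpeqepeqepeqeqeqqpe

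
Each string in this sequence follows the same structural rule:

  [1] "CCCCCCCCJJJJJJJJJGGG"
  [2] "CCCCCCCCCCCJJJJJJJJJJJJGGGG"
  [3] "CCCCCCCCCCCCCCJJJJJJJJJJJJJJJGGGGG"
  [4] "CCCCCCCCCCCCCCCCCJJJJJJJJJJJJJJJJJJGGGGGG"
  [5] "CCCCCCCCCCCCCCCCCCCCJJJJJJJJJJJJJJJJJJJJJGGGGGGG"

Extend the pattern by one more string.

CCCCCCCCCCCCCCCCCCCCCCCJJJJJJJJJJJJJJJJJJJJJJJJGGGGGGGG

Reading off run lengths: C runs 8, 11, 14, 17, 20; J runs 9, 12, 15, 18, 21; G runs 3, 4, 5, 6, 7 — each is linear in n, where the shown terms are n = 3, 4, 5, 6, 7.
At n = 8 the blocks have lengths 23, 24, 8.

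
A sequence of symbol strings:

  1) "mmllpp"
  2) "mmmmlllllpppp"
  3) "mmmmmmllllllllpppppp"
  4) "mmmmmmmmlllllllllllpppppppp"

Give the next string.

mmmmmmmmmmllllllllllllllpppppppppp

Reading off run lengths: m runs 2, 4, 6, 8; l runs 2, 5, 8, 11; p runs 2, 4, 6, 8 — each is linear in n (n = 1, 2, …).
At n = 5 the blocks have lengths 10, 14, 10.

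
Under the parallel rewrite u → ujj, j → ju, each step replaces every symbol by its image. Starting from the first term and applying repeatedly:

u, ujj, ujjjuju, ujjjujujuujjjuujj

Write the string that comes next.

Rewriting the 17 symbols of ujjjujujuujjjuujj one by one yields ujj ju ju ju ujj ju ujj ju ujj ujj ju ju ju ujj ujj ju ju; concatenated:

ujjjujujuujjjuujjjuujjujjjujujuujjujjjuju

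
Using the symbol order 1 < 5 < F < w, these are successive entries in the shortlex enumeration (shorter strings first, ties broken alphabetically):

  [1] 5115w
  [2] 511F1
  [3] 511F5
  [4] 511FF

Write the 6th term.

Continuing the enumeration 2 steps past 511FF: 511FF → 511Fw → (answer).

511w1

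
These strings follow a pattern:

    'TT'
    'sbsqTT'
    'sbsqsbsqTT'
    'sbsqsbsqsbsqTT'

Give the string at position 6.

The strings grow by a fixed prefix sbsq each time.
From sbsqsbsqsbsqTT, 2 further steps: sbsqsbsqsbsqTT → sbsqsbsqsbsqsbsqTT → (answer).

sbsqsbsqsbsqsbsqsbsqTT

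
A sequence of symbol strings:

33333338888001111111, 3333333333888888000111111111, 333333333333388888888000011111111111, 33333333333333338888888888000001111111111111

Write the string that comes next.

Reading off run lengths: 3 runs 7, 10, 13, 16; 8 runs 4, 6, 8, 10; 0 runs 2, 3, 4, 5; 1 runs 7, 9, 11, 13 — each is linear in n, where the shown terms are n = 2, 3, 4, 5.
At n = 6 the blocks have lengths 19, 12, 6, 15.

3333333333333333333888888888888000000111111111111111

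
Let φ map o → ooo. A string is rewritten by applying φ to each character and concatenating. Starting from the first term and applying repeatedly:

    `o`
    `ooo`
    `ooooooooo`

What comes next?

Expanding ooooooooo: o→ooo, o→ooo, o→ooo, o→ooo, o→ooo, o→ooo, o→ooo, o→ooo, o→ooo. Concatenated: ooo ooo ooo ooo ooo ooo ooo ooo ooo.

ooooooooooooooooooooooooooo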